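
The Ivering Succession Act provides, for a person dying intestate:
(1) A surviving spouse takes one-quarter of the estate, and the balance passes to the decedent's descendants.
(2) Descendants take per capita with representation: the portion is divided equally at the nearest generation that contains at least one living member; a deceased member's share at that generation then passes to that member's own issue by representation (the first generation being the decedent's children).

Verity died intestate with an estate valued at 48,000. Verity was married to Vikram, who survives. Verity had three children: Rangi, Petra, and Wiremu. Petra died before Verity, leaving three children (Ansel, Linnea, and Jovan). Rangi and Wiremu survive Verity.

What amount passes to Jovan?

Jovan receives 4,000.

Vikram takes one-quarter of 48,000 = 12,000. The remaining 36,000 passes to the descendants.
The descendants' portion (36,000) is divided into 3 shares of 12,000: Rangi and Wiremu each take 12,000; Petra's 12,000 share passes to Petra's issue.
Petra's share (12,000) is divided into 3 shares of 4,000: Ansel, Linnea, and Jovan each take 4,000.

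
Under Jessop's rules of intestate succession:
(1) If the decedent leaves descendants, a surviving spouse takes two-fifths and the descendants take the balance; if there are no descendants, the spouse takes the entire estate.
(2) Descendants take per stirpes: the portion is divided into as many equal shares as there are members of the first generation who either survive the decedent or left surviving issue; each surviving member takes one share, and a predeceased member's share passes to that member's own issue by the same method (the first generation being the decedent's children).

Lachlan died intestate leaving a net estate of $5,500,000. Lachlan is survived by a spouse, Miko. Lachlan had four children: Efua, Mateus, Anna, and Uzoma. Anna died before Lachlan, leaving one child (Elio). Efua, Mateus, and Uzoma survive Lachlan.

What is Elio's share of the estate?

Elio receives $825,000.

Miko takes two-fifths of $5,500,000 = $2,200,000. The remaining $3,300,000 passes to the descendants.
The descendants' portion ($3,300,000) is divided into 4 shares of $825,000: Efua, Mateus, and Uzoma each take $825,000; Anna's $825,000 share passes to Anna's issue.
Anna's share ($825,000) passes entirely to Elio.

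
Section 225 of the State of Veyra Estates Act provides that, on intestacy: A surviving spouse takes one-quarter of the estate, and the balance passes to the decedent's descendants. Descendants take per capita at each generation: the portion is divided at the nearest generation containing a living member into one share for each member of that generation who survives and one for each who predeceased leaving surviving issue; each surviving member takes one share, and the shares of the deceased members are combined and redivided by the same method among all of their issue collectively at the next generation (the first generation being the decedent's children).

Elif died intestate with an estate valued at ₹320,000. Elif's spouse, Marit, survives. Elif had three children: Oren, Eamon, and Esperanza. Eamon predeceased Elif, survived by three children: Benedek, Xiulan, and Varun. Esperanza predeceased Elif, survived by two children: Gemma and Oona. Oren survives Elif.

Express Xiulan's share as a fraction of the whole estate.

Marit takes one-quarter of ₹320,000 = ₹80,000. The remaining ₹240,000 passes to the descendants.
The descendants' portion (₹240,000) is divided at the children's generation into 3 shares of ₹80,000. Oren takes ₹80,000. The 2 shares of the deceased (Eamon and Esperanza) are combined into a pool of ₹160,000.
That pool (₹160,000) is divided at the grandchildren's generation equally among Benedek, Xiulan, Varun, Gemma, and Oona: ₹32,000 each.

Xiulan receives 1/10 of the estate.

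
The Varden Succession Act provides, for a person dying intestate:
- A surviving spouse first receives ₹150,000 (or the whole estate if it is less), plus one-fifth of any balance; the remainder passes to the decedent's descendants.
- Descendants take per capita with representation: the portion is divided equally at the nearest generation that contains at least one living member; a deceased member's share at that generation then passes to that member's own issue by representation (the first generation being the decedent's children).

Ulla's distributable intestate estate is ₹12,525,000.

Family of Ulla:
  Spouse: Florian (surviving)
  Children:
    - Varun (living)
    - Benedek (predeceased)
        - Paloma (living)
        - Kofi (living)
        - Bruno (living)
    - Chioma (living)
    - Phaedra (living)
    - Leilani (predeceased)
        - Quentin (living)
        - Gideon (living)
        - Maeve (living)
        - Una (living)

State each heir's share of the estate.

Florian first takes ₹150,000, leaving a balance of ₹12,375,000. Florian then takes one-fifth of the balance (₹2,475,000), for a total of ₹2,625,000. The remaining ₹9,900,000 passes to the descendants.
The descendants' portion (₹9,900,000) is divided into 5 shares of ₹1,980,000: Varun, Chioma, and Phaedra each take ₹1,980,000; Benedek's ₹1,980,000 share passes to Benedek's issue; Leilani's ₹1,980,000 share passes to Leilani's issue.
Benedek's share (₹1,980,000) is divided into 3 shares of ₹660,000: Paloma, Kofi, and Bruno each take ₹660,000.
Leilani's share (₹1,980,000) is divided into 4 shares of ₹495,000: Quentin, Gideon, Maeve, and Una each take ₹495,000.

Florian: ₹2,625,000; Varun: ₹1,980,000; Paloma: ₹660,000; Kofi: ₹660,000; Bruno: ₹660,000; Chioma: ₹1,980,000; Phaedra: ₹1,980,000; Quentin: ₹495,000; Gideon: ₹495,000; Maeve: ₹495,000; Una: ₹495,000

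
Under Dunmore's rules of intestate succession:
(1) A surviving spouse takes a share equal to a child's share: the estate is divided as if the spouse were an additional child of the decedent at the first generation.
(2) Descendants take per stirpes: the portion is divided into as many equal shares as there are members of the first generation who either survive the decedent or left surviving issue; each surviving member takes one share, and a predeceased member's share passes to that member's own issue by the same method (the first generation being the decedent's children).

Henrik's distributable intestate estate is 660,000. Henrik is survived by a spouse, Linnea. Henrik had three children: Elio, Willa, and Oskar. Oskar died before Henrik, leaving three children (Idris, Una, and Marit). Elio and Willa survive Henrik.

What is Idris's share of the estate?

Idris receives 55,000.

The spouse counts as an additional share at the children's level, so there are 4 primary shares of 165,000. Linnea takes one such share (165,000).
The children's combined portion (495,000) is divided into 3 shares of 165,000: Elio and Willa each take 165,000; Oskar's 165,000 share passes to Oskar's issue.
Oskar's share (165,000) is divided into 3 shares of 55,000: Idris, Una, and Marit each take 55,000.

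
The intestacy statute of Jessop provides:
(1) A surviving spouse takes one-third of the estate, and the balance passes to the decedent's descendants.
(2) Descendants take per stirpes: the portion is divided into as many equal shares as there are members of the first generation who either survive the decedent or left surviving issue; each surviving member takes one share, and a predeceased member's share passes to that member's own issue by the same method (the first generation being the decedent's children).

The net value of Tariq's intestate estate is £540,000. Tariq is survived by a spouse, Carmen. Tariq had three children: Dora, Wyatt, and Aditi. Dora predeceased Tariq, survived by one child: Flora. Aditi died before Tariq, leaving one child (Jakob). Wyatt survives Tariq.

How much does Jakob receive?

Jakob receives £120,000.

Carmen takes one-third of £540,000 = £180,000. The remaining £360,000 passes to the descendants.
The descendants' portion (£360,000) is divided into 3 shares of £120,000: Wyatt takes £120,000; Dora's £120,000 share passes to Dora's issue; Aditi's £120,000 share passes to Aditi's issue.
Dora's share (£120,000) passes entirely to Flora.
Aditi's share (£120,000) passes entirely to Jakob.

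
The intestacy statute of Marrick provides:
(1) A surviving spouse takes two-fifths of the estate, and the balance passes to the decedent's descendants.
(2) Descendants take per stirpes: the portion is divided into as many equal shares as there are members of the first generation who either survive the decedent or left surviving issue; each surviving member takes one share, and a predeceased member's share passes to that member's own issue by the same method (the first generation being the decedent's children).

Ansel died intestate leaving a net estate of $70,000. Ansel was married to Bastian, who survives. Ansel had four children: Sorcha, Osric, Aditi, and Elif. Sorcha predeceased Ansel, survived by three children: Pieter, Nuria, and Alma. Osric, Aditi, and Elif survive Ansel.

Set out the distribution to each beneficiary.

Bastian takes two-fifths of $70,000 = $28,000. The remaining $42,000 passes to the descendants.
The descendants' portion ($42,000) is divided into 4 shares of $10,500: Osric, Aditi, and Elif each take $10,500; Sorcha's $10,500 share passes to Sorcha's issue.
Sorcha's share ($10,500) is divided into 3 shares of $3,500: Pieter, Nuria, and Alma each take $3,500.

Bastian: $28,000; Pieter: $3,500; Nuria: $3,500; Alma: $3,500; Osric: $10,500; Aditi: $10,500; Elif: $10,500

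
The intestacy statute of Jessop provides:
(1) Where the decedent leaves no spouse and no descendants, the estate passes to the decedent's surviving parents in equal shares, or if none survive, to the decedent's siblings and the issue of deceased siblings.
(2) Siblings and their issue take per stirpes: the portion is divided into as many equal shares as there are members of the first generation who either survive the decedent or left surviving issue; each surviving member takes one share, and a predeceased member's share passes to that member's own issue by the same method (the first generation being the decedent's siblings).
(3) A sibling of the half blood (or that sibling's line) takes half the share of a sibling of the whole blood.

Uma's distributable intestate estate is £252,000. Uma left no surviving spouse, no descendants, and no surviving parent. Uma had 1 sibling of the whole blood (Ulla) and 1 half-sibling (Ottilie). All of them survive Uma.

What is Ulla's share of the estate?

Ulla receives £168,000.

The entire £252,000 passes to the siblings and their issue.
Counting each half-blood sibling's line as half a unit, there are 3/2 units in £252,000, so one unit is £168,000. Whole-blood lines (Ulla) take £168,000 each; half-blood lines (Ottilie) take £84,000 each.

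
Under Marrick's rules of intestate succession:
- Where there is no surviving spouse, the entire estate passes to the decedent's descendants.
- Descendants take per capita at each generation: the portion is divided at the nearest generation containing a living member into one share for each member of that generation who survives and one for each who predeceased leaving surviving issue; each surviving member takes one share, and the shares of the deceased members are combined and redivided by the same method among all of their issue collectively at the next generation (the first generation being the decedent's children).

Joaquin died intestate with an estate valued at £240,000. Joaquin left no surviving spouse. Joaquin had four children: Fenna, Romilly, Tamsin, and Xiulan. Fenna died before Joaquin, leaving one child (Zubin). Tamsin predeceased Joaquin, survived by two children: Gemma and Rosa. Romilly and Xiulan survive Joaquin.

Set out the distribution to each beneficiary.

Zubin: £40,000; Romilly: £60,000; Gemma: £40,000; Rosa: £40,000; Xiulan: £60,000

The entire £240,000 passes to the descendants.
That amount (£240,000) is divided at the children's generation into 4 shares of £60,000. Romilly and Xiulan each take £60,000. The 2 shares of the deceased (Fenna and Tamsin) are combined into a pool of £120,000.
That pool (£120,000) is divided at the grandchildren's generation equally among Zubin, Gemma, and Rosa: £40,000 each.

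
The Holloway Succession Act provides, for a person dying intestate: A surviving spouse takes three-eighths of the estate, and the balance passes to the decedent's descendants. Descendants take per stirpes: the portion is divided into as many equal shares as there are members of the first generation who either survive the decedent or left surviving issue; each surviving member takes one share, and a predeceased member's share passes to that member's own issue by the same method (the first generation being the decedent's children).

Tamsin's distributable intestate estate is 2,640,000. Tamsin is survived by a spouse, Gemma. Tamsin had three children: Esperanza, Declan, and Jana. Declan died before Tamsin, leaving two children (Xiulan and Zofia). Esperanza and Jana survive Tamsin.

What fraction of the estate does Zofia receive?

Gemma takes three-eighths of 2,640,000 = 990,000. The remaining 1,650,000 passes to the descendants.
The descendants' portion (1,650,000) is divided into 3 shares of 550,000: Esperanza and Jana each take 550,000; Declan's 550,000 share passes to Declan's issue.
Declan's share (550,000) is divided into 2 shares of 275,000: Xiulan and Zofia each take 275,000.

Zofia receives 5/48 of the estate.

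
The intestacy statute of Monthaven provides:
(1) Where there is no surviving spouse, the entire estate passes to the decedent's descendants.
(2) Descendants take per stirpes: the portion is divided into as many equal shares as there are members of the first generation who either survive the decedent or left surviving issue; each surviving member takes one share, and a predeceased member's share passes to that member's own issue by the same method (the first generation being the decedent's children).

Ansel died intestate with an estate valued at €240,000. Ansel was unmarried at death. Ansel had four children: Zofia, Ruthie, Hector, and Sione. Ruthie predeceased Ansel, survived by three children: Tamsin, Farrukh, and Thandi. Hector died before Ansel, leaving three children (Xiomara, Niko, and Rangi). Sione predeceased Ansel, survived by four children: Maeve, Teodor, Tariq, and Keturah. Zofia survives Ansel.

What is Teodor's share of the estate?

The entire €240,000 passes to the descendants.
That amount (€240,000) is divided into 4 shares of €60,000: Zofia takes €60,000; Ruthie's €60,000 share passes to Ruthie's issue; Hector's €60,000 share passes to Hector's issue; Sione's €60,000 share passes to Sione's issue.
Ruthie's share (€60,000) is divided into 3 shares of €20,000: Tamsin, Farrukh, and Thandi each take €20,000.
Hector's share (€60,000) is divided into 3 shares of €20,000: Xiomara, Niko, and Rangi each take €20,000.
Sione's share (€60,000) is divided into 4 shares of €15,000: Maeve, Teodor, Tariq, and Keturah each take €15,000.

Teodor receives €15,000.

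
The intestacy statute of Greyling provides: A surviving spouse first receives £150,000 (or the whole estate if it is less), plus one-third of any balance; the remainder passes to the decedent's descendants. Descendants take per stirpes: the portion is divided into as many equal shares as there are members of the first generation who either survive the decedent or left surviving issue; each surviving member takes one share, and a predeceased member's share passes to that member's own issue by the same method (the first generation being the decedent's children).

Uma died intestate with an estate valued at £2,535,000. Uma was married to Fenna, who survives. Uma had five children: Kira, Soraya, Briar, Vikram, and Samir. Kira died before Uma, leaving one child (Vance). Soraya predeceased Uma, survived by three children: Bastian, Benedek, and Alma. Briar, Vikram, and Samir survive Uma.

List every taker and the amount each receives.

Fenna first takes £150,000, leaving a balance of £2,385,000. Fenna then takes one-third of the balance (£795,000), for a total of £945,000. The remaining £1,590,000 passes to the descendants.
The descendants' portion (£1,590,000) is divided into 5 shares of £318,000: Briar, Vikram, and Samir each take £318,000; Kira's £318,000 share passes to Kira's issue; Soraya's £318,000 share passes to Soraya's issue.
Kira's share (£318,000) passes entirely to Vance.
Soraya's share (£318,000) is divided into 3 shares of £106,000: Bastian, Benedek, and Alma each take £106,000.

Fenna: £945,000; Vance: £318,000; Bastian: £106,000; Benedek: £106,000; Alma: £106,000; Briar: £318,000; Vikram: £318,000; Samir: £318,000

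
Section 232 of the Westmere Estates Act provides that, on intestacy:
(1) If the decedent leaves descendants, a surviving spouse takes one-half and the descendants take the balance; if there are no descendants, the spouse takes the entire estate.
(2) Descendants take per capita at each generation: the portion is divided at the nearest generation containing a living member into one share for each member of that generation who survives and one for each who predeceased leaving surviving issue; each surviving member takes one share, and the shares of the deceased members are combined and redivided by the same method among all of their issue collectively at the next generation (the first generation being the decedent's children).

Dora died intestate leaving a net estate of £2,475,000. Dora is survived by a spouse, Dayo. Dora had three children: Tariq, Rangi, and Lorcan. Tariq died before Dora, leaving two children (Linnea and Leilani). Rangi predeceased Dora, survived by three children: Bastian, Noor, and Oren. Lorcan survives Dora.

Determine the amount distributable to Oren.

Oren receives £165,000.

Dayo takes one-half of £2,475,000 = £1,237,500. The remaining £1,237,500 passes to the descendants.
The descendants' portion (£1,237,500) is divided at the children's generation into 3 shares of £412,500. Lorcan takes £412,500. The 2 shares of the deceased (Tariq and Rangi) are combined into a pool of £825,000.
That pool (£825,000) is divided at the grandchildren's generation equally among Linnea, Leilani, Bastian, Noor, and Oren: £165,000 each.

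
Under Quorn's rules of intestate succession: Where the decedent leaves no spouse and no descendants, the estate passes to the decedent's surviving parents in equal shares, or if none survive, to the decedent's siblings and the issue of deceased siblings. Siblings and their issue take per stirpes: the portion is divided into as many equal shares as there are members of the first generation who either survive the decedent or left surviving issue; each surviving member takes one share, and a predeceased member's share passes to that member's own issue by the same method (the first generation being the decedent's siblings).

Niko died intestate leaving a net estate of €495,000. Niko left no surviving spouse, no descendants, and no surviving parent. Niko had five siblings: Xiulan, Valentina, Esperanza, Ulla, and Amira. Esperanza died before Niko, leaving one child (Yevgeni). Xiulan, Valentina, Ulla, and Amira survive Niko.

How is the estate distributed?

Xiulan: €99,000; Valentina: €99,000; Yevgeni: €99,000; Ulla: €99,000; Amira: €99,000

The entire €495,000 passes to the siblings and their issue.
That amount (€495,000) is divided into 5 shares of €99,000: Xiulan, Valentina, Ulla, and Amira each take €99,000; Esperanza's €99,000 share passes to Esperanza's issue.
Esperanza's share (€99,000) passes entirely to Yevgeni.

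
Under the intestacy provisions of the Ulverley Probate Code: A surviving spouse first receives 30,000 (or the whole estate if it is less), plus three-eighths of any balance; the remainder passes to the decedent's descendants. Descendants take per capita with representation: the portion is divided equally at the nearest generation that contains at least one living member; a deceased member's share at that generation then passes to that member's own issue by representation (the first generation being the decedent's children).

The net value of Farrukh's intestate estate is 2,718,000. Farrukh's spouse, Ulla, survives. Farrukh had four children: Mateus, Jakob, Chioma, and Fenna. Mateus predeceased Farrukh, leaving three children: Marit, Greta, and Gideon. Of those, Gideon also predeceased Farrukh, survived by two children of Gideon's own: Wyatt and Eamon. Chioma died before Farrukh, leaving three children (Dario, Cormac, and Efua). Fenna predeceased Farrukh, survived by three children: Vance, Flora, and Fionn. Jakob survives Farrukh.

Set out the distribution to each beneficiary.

Ulla: 1,038,000; Marit: 140,000; Greta: 140,000; Wyatt: 70,000; Eamon: 70,000; Jakob: 420,000; Dario: 140,000; Cormac: 140,000; Efua: 140,000; Vance: 140,000; Flora: 140,000; Fionn: 140,000

Ulla first takes 30,000, leaving a balance of 2,688,000. Ulla then takes three-eighths of the balance (1,008,000), for a total of 1,038,000. The remaining 1,680,000 passes to the descendants.
The descendants' portion (1,680,000) is divided into 4 shares of 420,000: Jakob takes 420,000; Mateus's 420,000 share passes to Mateus's issue; Chioma's 420,000 share passes to Chioma's issue; Fenna's 420,000 share passes to Fenna's issue.
Mateus's share (420,000) is divided into 3 shares of 140,000: Marit and Greta each take 140,000; Gideon's 140,000 share passes to Gideon's issue.
Gideon's share (140,000) is divided into 2 shares of 70,000: Wyatt and Eamon each take 70,000.
Chioma's share (420,000) is divided into 3 shares of 140,000: Dario, Cormac, and Efua each take 140,000.
Fenna's share (420,000) is divided into 3 shares of 140,000: Vance, Flora, and Fionn each take 140,000.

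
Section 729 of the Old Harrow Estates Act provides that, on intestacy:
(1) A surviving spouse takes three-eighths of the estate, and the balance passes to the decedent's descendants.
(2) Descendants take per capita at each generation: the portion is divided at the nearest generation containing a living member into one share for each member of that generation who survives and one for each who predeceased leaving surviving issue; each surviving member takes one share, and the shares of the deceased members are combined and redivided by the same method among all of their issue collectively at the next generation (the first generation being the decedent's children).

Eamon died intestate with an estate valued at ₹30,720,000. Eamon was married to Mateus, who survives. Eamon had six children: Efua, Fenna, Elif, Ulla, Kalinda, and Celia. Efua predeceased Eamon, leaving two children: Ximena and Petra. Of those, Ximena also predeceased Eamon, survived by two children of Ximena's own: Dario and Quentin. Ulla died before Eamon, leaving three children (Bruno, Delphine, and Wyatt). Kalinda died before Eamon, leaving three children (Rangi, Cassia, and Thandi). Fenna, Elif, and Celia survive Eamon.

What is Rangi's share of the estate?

Rangi receives ₹1,200,000.

Mateus takes three-eighths of ₹30,720,000 = ₹11,520,000. The remaining ₹19,200,000 passes to the descendants.
The descendants' portion (₹19,200,000) is divided at the children's generation into 6 shares of ₹3,200,000. Fenna, Elif, and Celia each take ₹3,200,000. The 3 shares of the deceased (Efua, Ulla, and Kalinda) are combined into a pool of ₹9,600,000.
That pool (₹9,600,000) is divided at the grandchildren's generation into 8 shares of ₹1,200,000. Petra, Bruno, Delphine, Wyatt, Rangi, Cassia, and Thandi each take ₹1,200,000. The remaining share for the deceased Ximena (₹1,200,000) is carried to the next generation.
That pool (₹1,200,000) is divided at the great-grandchildren's generation equally among Dario and Quentin: ₹600,000 each.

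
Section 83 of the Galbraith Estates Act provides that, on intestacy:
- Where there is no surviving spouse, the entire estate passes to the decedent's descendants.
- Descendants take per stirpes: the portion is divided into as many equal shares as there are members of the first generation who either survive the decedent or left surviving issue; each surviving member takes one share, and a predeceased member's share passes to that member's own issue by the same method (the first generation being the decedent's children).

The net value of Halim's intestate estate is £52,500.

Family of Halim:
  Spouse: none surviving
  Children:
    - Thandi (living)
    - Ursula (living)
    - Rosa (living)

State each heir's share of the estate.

Thandi: £17,500; Ursula: £17,500; Rosa: £17,500

The entire £52,500 passes to the descendants.
That amount (£52,500) is divided into 3 shares of £17,500: Thandi, Ursula, and Rosa each take £17,500.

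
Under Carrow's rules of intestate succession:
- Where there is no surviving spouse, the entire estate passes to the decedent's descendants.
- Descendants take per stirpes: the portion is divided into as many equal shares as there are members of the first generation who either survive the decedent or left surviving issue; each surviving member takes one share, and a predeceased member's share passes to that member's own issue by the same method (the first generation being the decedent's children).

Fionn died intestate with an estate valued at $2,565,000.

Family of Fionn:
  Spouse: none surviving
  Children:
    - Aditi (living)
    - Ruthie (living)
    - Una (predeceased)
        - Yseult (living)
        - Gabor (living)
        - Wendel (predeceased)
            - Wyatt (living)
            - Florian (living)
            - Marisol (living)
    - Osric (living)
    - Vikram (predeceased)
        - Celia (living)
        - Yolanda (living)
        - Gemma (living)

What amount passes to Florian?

Florian receives $57,000.

The entire $2,565,000 passes to the descendants.
That amount ($2,565,000) is divided into 5 shares of $513,000: Aditi, Ruthie, and Osric each take $513,000; Una's $513,000 share passes to Una's issue; Vikram's $513,000 share passes to Vikram's issue.
Una's share ($513,000) is divided into 3 shares of $171,000: Yseult and Gabor each take $171,000; Wendel's $171,000 share passes to Wendel's issue.
Wendel's share ($171,000) is divided into 3 shares of $57,000: Wyatt, Florian, and Marisol each take $57,000.
Vikram's share ($513,000) is divided into 3 shares of $171,000: Celia, Yolanda, and Gemma each take $171,000.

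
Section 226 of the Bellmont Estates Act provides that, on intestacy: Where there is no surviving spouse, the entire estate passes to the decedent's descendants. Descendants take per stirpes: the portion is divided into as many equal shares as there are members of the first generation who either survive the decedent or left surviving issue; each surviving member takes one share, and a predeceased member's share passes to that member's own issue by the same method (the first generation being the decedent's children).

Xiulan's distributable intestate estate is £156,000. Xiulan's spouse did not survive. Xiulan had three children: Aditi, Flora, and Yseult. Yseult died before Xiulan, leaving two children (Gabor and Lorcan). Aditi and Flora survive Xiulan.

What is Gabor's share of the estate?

Gabor receives £26,000.

The entire £156,000 passes to the descendants.
That amount (£156,000) is divided into 3 shares of £52,000: Aditi and Flora each take £52,000; Yseult's £52,000 share passes to Yseult's issue.
Yseult's share (£52,000) is divided into 2 shares of £26,000: Gabor and Lorcan each take £26,000.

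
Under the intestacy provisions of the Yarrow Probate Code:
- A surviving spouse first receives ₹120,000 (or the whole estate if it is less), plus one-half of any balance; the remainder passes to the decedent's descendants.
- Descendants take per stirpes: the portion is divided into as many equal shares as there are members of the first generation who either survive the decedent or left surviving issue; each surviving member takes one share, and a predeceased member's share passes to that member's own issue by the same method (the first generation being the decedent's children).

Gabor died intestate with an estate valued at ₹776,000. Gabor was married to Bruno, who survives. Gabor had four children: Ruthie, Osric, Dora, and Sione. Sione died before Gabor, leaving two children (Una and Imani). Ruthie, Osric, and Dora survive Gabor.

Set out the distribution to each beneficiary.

Bruno first takes ₹120,000, leaving a balance of ₹656,000. Bruno then takes one-half of the balance (₹328,000), for a total of ₹448,000. The remaining ₹328,000 passes to the descendants.
The descendants' portion (₹328,000) is divided into 4 shares of ₹82,000: Ruthie, Osric, and Dora each take ₹82,000; Sione's ₹82,000 share passes to Sione's issue.
Sione's share (₹82,000) is divided into 2 shares of ₹41,000: Una and Imani each take ₹41,000.

Bruno: ₹448,000; Ruthie: ₹82,000; Osric: ₹82,000; Dora: ₹82,000; Una: ₹41,000; Imani: ₹41,000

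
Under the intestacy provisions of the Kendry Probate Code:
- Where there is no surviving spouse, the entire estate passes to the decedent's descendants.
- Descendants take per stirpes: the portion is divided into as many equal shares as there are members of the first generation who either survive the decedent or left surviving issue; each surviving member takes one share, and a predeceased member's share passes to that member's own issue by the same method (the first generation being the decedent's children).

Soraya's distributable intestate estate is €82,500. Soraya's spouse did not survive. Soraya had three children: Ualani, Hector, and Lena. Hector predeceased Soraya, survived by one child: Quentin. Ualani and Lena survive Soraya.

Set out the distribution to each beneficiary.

The entire €82,500 passes to the descendants.
That amount (€82,500) is divided into 3 shares of €27,500: Ualani and Lena each take €27,500; Hector's €27,500 share passes to Hector's issue.
Hector's share (€27,500) passes entirely to Quentin.

Ualani: €27,500; Quentin: €27,500; Lena: €27,500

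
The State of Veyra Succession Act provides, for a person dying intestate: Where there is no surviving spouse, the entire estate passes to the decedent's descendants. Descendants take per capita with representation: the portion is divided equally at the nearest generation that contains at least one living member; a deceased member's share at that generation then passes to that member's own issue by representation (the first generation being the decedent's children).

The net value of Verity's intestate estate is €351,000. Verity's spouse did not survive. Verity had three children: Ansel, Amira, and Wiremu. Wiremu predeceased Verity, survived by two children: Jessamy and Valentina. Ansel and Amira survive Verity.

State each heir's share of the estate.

The entire €351,000 passes to the descendants.
That amount (€351,000) is divided into 3 shares of €117,000: Ansel and Amira each take €117,000; Wiremu's €117,000 share passes to Wiremu's issue.
Wiremu's share (€117,000) is divided into 2 shares of €58,500: Jessamy and Valentina each take €58,500.

Ansel: €117,000; Amira: €117,000; Jessamy: €58,500; Valentina: €58,500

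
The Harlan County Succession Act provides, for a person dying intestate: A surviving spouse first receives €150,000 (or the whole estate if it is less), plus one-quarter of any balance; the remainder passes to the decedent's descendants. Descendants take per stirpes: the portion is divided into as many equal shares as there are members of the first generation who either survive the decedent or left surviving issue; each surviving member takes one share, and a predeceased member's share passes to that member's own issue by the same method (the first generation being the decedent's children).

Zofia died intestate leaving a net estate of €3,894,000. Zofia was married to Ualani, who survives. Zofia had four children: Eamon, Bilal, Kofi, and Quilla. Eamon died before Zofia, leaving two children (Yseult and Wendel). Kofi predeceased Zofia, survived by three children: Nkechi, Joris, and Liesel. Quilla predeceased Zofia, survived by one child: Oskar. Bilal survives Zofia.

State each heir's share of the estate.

Ualani: €1,086,000; Yseult: €351,000; Wendel: €351,000; Bilal: €702,000; Nkechi: €234,000; Joris: €234,000; Liesel: €234,000; Oskar: €702,000

Ualani first takes €150,000, leaving a balance of €3,744,000. Ualani then takes one-quarter of the balance (€936,000), for a total of €1,086,000. The remaining €2,808,000 passes to the descendants.
The descendants' portion (€2,808,000) is divided into 4 shares of €702,000: Bilal takes €702,000; Eamon's €702,000 share passes to Eamon's issue; Kofi's €702,000 share passes to Kofi's issue; Quilla's €702,000 share passes to Quilla's issue.
Eamon's share (€702,000) is divided into 2 shares of €351,000: Yseult and Wendel each take €351,000.
Kofi's share (€702,000) is divided into 3 shares of €234,000: Nkechi, Joris, and Liesel each take €234,000.
Quilla's share (€702,000) passes entirely to Oskar.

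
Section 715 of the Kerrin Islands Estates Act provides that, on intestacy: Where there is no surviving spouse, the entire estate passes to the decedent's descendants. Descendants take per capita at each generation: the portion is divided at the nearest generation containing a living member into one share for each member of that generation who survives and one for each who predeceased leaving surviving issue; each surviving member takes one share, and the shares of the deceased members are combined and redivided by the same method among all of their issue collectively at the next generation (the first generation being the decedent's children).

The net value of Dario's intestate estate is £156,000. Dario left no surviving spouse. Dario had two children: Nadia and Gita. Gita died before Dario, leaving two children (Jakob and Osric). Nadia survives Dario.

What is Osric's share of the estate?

Osric receives £39,000.

The entire £156,000 passes to the descendants.
That amount (£156,000) is divided at the children's generation into 2 shares of £78,000. Nadia takes £78,000. The remaining share for the deceased Gita (£78,000) is carried to the next generation.
That pool (£78,000) is divided at the grandchildren's generation equally among Jakob and Osric: £39,000 each.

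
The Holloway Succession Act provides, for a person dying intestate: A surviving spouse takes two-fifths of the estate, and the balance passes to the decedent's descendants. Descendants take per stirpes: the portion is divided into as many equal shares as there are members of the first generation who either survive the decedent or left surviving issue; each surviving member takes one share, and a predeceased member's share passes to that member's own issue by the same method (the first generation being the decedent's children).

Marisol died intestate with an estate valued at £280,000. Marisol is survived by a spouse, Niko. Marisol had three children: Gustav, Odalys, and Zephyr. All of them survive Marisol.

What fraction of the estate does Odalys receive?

Niko takes two-fifths of £280,000 = £112,000. The remaining £168,000 passes to the descendants.
The descendants' portion (£168,000) is divided into 3 shares of £56,000: Gustav, Odalys, and Zephyr each take £56,000.

Odalys receives 1/5 of the estate.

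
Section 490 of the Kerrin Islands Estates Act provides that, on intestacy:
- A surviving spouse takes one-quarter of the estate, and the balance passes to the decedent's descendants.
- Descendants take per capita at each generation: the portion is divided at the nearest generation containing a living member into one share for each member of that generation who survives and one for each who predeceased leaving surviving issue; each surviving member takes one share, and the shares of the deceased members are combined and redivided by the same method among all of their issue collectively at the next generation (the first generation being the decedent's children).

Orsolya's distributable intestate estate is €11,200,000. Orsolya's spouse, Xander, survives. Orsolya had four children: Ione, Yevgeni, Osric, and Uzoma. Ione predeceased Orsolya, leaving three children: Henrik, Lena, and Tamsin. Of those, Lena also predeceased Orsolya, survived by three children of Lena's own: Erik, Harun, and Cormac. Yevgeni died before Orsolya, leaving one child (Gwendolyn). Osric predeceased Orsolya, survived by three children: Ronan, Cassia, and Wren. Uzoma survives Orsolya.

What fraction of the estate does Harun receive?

Harun receives 3/112 of the estate.

Xander takes one-quarter of €11,200,000 = €2,800,000. The remaining €8,400,000 passes to the descendants.
The descendants' portion (€8,400,000) is divided at the children's generation into 4 shares of €2,100,000. Uzoma takes €2,100,000. The 3 shares of the deceased (Ione, Yevgeni, and Osric) are combined into a pool of €6,300,000.
That pool (€6,300,000) is divided at the grandchildren's generation into 7 shares of €900,000. Henrik, Tamsin, Gwendolyn, Ronan, Cassia, and Wren each take €900,000. The remaining share for the deceased Lena (€900,000) is carried to the next generation.
That pool (€900,000) is divided at the great-grandchildren's generation equally among Erik, Harun, and Cormac: €300,000 each.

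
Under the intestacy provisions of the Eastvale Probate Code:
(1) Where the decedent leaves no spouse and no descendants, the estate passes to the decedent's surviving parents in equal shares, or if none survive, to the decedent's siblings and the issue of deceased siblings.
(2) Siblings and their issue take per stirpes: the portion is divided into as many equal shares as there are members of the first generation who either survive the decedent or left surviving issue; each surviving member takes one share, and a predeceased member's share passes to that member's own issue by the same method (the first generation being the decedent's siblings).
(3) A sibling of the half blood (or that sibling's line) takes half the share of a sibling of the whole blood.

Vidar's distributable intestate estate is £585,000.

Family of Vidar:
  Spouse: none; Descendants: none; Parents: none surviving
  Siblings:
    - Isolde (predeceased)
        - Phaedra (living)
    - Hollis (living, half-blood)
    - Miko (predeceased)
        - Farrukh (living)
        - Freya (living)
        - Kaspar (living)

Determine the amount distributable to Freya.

Freya receives £78,000.

The entire £585,000 passes to the siblings and their issue.
Counting each half-blood sibling's line as half a unit, there are 5/2 units in £585,000, so one unit is £234,000. Whole-blood lines (Isolde and Miko) take £234,000 each; half-blood lines (Hollis) take £117,000 each.
Isolde's share (£234,000) passes entirely to Phaedra.
Miko's share (£234,000) is divided into 3 shares of £78,000: Farrukh, Freya, and Kaspar each take £78,000.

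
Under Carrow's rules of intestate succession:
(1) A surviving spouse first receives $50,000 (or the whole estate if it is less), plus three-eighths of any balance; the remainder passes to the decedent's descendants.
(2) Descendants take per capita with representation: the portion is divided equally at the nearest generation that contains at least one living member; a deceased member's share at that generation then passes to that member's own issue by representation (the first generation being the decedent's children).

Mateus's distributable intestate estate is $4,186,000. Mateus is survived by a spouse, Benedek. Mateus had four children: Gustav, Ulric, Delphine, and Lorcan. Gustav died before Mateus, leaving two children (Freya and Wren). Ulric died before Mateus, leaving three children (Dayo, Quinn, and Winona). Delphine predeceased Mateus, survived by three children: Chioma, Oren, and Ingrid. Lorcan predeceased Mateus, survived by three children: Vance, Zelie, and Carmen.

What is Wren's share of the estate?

Wren receives $235,000.

Benedek first takes $50,000, leaving a balance of $4,136,000. Benedek then takes three-eighths of the balance ($1,551,000), for a total of $1,601,000. The remaining $2,585,000 passes to the descendants.
No child survives, so the initial division is made at the grandchildren's generation.
The descendants' portion ($2,585,000) is divided into 11 shares of $235,000: Freya, Wren, Dayo, Quinn, Winona, Chioma, Oren, Ingrid, Vance, Zelie, and Carmen each take $235,000.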